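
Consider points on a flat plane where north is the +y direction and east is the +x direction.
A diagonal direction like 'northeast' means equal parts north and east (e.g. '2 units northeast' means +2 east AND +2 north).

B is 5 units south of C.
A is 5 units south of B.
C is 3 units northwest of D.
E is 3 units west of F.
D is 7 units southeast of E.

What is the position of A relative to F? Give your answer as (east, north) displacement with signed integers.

Answer: A is at (east=1, north=-14) relative to F.

Derivation:
Place F at the origin (east=0, north=0).
  E is 3 units west of F: delta (east=-3, north=+0); E at (east=-3, north=0).
  D is 7 units southeast of E: delta (east=+7, north=-7); D at (east=4, north=-7).
  C is 3 units northwest of D: delta (east=-3, north=+3); C at (east=1, north=-4).
  B is 5 units south of C: delta (east=+0, north=-5); B at (east=1, north=-9).
  A is 5 units south of B: delta (east=+0, north=-5); A at (east=1, north=-14).
Therefore A relative to F: (east=1, north=-14).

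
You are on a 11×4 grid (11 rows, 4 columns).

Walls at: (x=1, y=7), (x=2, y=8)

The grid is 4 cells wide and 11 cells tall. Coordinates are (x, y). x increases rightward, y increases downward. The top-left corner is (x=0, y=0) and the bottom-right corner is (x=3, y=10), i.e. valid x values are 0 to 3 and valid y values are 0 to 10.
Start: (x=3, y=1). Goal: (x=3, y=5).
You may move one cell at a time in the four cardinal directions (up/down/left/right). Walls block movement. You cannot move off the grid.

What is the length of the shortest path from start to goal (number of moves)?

Answer: Shortest path length: 4

Derivation:
BFS from (x=3, y=1) until reaching (x=3, y=5):
  Distance 0: (x=3, y=1)
  Distance 1: (x=3, y=0), (x=2, y=1), (x=3, y=2)
  Distance 2: (x=2, y=0), (x=1, y=1), (x=2, y=2), (x=3, y=3)
  Distance 3: (x=1, y=0), (x=0, y=1), (x=1, y=2), (x=2, y=3), (x=3, y=4)
  Distance 4: (x=0, y=0), (x=0, y=2), (x=1, y=3), (x=2, y=4), (x=3, y=5)  <- goal reached here
One shortest path (4 moves): (x=3, y=1) -> (x=3, y=2) -> (x=3, y=3) -> (x=3, y=4) -> (x=3, y=5)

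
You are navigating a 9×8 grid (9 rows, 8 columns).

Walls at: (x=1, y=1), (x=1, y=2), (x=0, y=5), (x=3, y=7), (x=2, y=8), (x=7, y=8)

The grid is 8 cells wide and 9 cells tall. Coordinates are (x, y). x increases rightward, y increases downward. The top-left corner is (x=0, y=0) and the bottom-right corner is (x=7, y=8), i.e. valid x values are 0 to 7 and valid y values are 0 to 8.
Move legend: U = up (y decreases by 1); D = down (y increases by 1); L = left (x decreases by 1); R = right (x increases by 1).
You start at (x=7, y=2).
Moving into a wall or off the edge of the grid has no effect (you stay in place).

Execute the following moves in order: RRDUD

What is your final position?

Start: (x=7, y=2)
  R (right): blocked, stay at (x=7, y=2)
  R (right): blocked, stay at (x=7, y=2)
  D (down): (x=7, y=2) -> (x=7, y=3)
  U (up): (x=7, y=3) -> (x=7, y=2)
  D (down): (x=7, y=2) -> (x=7, y=3)
Final: (x=7, y=3)

Answer: Final position: (x=7, y=3)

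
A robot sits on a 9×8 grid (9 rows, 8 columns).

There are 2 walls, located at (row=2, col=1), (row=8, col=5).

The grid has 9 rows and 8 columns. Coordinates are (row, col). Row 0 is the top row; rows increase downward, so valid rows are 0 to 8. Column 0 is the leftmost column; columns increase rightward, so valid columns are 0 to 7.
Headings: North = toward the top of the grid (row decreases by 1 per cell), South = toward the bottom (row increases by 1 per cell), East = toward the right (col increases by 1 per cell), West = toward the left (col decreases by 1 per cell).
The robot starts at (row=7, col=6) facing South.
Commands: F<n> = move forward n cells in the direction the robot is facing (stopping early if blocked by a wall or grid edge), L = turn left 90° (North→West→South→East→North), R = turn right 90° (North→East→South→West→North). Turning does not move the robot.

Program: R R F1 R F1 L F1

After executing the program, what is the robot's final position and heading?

Answer: Final position: (row=5, col=7), facing North

Derivation:
Start: (row=7, col=6), facing South
  R: turn right, now facing West
  R: turn right, now facing North
  F1: move forward 1, now at (row=6, col=6)
  R: turn right, now facing East
  F1: move forward 1, now at (row=6, col=7)
  L: turn left, now facing North
  F1: move forward 1, now at (row=5, col=7)
Final: (row=5, col=7), facing North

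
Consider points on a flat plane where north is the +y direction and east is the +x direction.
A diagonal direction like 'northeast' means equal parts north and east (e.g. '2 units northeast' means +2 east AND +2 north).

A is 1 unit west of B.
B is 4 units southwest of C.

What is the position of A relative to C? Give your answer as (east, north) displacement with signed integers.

Answer: A is at (east=-5, north=-4) relative to C.

Derivation:
Place C at the origin (east=0, north=0).
  B is 4 units southwest of C: delta (east=-4, north=-4); B at (east=-4, north=-4).
  A is 1 unit west of B: delta (east=-1, north=+0); A at (east=-5, north=-4).
Therefore A relative to C: (east=-5, north=-4).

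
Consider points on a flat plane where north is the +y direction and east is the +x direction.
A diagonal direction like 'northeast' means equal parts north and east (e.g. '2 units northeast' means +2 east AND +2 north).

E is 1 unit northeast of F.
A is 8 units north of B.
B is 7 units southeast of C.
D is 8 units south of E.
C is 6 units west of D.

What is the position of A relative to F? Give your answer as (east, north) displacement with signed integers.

Answer: A is at (east=2, north=-6) relative to F.

Derivation:
Place F at the origin (east=0, north=0).
  E is 1 unit northeast of F: delta (east=+1, north=+1); E at (east=1, north=1).
  D is 8 units south of E: delta (east=+0, north=-8); D at (east=1, north=-7).
  C is 6 units west of D: delta (east=-6, north=+0); C at (east=-5, north=-7).
  B is 7 units southeast of C: delta (east=+7, north=-7); B at (east=2, north=-14).
  A is 8 units north of B: delta (east=+0, north=+8); A at (east=2, north=-6).
Therefore A relative to F: (east=2, north=-6).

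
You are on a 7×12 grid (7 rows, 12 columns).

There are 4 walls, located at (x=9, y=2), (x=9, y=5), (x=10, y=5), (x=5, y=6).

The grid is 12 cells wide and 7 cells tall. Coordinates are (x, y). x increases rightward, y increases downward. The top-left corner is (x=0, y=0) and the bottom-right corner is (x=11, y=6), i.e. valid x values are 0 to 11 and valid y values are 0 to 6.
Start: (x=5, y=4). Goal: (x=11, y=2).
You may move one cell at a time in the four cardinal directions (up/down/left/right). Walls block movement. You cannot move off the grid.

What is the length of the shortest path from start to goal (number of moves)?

Answer: Shortest path length: 8

Derivation:
BFS from (x=5, y=4) until reaching (x=11, y=2):
  Distance 0: (x=5, y=4)
  Distance 1: (x=5, y=3), (x=4, y=4), (x=6, y=4), (x=5, y=5)
  Distance 2: (x=5, y=2), (x=4, y=3), (x=6, y=3), (x=3, y=4), (x=7, y=4), (x=4, y=5), (x=6, y=5)
  Distance 3: (x=5, y=1), (x=4, y=2), (x=6, y=2), (x=3, y=3), (x=7, y=3), (x=2, y=4), (x=8, y=4), (x=3, y=5), (x=7, y=5), (x=4, y=6), (x=6, y=6)
  Distance 4: (x=5, y=0), (x=4, y=1), (x=6, y=1), (x=3, y=2), (x=7, y=2), (x=2, y=3), (x=8, y=3), (x=1, y=4), (x=9, y=4), (x=2, y=5), (x=8, y=5), (x=3, y=6), (x=7, y=6)
  Distance 5: (x=4, y=0), (x=6, y=0), (x=3, y=1), (x=7, y=1), (x=2, y=2), (x=8, y=2), (x=1, y=3), (x=9, y=3), (x=0, y=4), (x=10, y=4), (x=1, y=5), (x=2, y=6), (x=8, y=6)
  Distance 6: (x=3, y=0), (x=7, y=0), (x=2, y=1), (x=8, y=1), (x=1, y=2), (x=0, y=3), (x=10, y=3), (x=11, y=4), (x=0, y=5), (x=1, y=6), (x=9, y=6)
  Distance 7: (x=2, y=0), (x=8, y=0), (x=1, y=1), (x=9, y=1), (x=0, y=2), (x=10, y=2), (x=11, y=3), (x=11, y=5), (x=0, y=6), (x=10, y=6)
  Distance 8: (x=1, y=0), (x=9, y=0), (x=0, y=1), (x=10, y=1), (x=11, y=2), (x=11, y=6)  <- goal reached here
One shortest path (8 moves): (x=5, y=4) -> (x=6, y=4) -> (x=7, y=4) -> (x=8, y=4) -> (x=9, y=4) -> (x=10, y=4) -> (x=11, y=4) -> (x=11, y=3) -> (x=11, y=2)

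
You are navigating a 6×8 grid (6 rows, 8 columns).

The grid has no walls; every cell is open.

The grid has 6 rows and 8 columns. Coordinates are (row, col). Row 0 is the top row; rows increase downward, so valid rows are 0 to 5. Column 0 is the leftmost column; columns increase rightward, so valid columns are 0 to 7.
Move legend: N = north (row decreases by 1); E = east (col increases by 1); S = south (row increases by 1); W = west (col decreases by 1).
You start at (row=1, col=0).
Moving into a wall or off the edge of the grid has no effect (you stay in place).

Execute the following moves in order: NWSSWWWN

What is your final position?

Answer: Final position: (row=1, col=0)

Derivation:
Start: (row=1, col=0)
  N (north): (row=1, col=0) -> (row=0, col=0)
  W (west): blocked, stay at (row=0, col=0)
  S (south): (row=0, col=0) -> (row=1, col=0)
  S (south): (row=1, col=0) -> (row=2, col=0)
  [×3]W (west): blocked, stay at (row=2, col=0)
  N (north): (row=2, col=0) -> (row=1, col=0)
Final: (row=1, col=0)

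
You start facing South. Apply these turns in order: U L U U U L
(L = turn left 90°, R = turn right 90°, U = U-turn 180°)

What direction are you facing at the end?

Answer: Final heading: North

Derivation:
Start: South
  U (U-turn (180°)) -> North
  L (left (90° counter-clockwise)) -> West
  U (U-turn (180°)) -> East
  U (U-turn (180°)) -> West
  U (U-turn (180°)) -> East
  L (left (90° counter-clockwise)) -> North
Final: North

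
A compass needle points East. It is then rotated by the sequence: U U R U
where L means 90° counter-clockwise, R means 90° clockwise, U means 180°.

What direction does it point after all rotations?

Start: East
  U (U-turn (180°)) -> West
  U (U-turn (180°)) -> East
  R (right (90° clockwise)) -> South
  U (U-turn (180°)) -> North
Final: North

Answer: Final heading: North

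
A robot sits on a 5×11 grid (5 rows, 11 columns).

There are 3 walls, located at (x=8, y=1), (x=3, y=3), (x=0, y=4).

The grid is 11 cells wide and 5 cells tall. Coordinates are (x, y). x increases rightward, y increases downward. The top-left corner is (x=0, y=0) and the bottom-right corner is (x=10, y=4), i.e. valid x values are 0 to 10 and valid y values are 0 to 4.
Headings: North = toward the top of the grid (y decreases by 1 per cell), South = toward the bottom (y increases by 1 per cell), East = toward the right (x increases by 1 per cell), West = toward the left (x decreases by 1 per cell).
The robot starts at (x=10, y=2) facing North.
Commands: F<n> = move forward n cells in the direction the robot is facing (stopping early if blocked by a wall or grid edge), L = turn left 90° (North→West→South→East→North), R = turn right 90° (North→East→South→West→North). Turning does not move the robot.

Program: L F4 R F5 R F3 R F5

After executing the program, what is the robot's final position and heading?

Start: (x=10, y=2), facing North
  L: turn left, now facing West
  F4: move forward 4, now at (x=6, y=2)
  R: turn right, now facing North
  F5: move forward 2/5 (blocked), now at (x=6, y=0)
  R: turn right, now facing East
  F3: move forward 3, now at (x=9, y=0)
  R: turn right, now facing South
  F5: move forward 4/5 (blocked), now at (x=9, y=4)
Final: (x=9, y=4), facing South

Answer: Final position: (x=9, y=4), facing South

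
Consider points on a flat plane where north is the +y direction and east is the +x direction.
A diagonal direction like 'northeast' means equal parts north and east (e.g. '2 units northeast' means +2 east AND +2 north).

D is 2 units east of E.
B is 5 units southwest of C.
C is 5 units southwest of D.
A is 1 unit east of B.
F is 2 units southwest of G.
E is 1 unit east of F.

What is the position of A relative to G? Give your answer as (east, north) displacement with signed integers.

Answer: A is at (east=-8, north=-12) relative to G.

Derivation:
Place G at the origin (east=0, north=0).
  F is 2 units southwest of G: delta (east=-2, north=-2); F at (east=-2, north=-2).
  E is 1 unit east of F: delta (east=+1, north=+0); E at (east=-1, north=-2).
  D is 2 units east of E: delta (east=+2, north=+0); D at (east=1, north=-2).
  C is 5 units southwest of D: delta (east=-5, north=-5); C at (east=-4, north=-7).
  B is 5 units southwest of C: delta (east=-5, north=-5); B at (east=-9, north=-12).
  A is 1 unit east of B: delta (east=+1, north=+0); A at (east=-8, north=-12).
Therefore A relative to G: (east=-8, north=-12).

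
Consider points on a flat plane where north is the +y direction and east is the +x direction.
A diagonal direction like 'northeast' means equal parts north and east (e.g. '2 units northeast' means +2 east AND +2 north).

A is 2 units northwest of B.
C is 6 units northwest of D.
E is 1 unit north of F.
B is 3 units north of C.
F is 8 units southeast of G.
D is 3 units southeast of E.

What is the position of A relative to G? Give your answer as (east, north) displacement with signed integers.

Place G at the origin (east=0, north=0).
  F is 8 units southeast of G: delta (east=+8, north=-8); F at (east=8, north=-8).
  E is 1 unit north of F: delta (east=+0, north=+1); E at (east=8, north=-7).
  D is 3 units southeast of E: delta (east=+3, north=-3); D at (east=11, north=-10).
  C is 6 units northwest of D: delta (east=-6, north=+6); C at (east=5, north=-4).
  B is 3 units north of C: delta (east=+0, north=+3); B at (east=5, north=-1).
  A is 2 units northwest of B: delta (east=-2, north=+2); A at (east=3, north=1).
Therefore A relative to G: (east=3, north=1).

Answer: A is at (east=3, north=1) relative to G.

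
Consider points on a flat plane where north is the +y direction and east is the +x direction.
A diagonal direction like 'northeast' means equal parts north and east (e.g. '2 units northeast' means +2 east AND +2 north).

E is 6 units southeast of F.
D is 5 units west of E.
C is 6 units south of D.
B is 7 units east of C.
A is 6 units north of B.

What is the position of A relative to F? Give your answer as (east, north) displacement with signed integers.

Place F at the origin (east=0, north=0).
  E is 6 units southeast of F: delta (east=+6, north=-6); E at (east=6, north=-6).
  D is 5 units west of E: delta (east=-5, north=+0); D at (east=1, north=-6).
  C is 6 units south of D: delta (east=+0, north=-6); C at (east=1, north=-12).
  B is 7 units east of C: delta (east=+7, north=+0); B at (east=8, north=-12).
  A is 6 units north of B: delta (east=+0, north=+6); A at (east=8, north=-6).
Therefore A relative to F: (east=8, north=-6).

Answer: A is at (east=8, north=-6) relative to F.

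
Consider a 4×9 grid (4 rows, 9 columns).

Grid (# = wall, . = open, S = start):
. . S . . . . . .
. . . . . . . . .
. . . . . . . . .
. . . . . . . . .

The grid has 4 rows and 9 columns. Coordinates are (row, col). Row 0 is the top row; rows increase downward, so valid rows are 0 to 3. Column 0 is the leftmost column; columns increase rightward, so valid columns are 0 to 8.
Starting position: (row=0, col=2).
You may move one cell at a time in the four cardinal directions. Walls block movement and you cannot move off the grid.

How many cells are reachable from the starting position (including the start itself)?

Answer: Reachable cells: 36

Derivation:
BFS flood-fill from (row=0, col=2):
  Distance 0: (row=0, col=2)
  Distance 1: (row=0, col=1), (row=0, col=3), (row=1, col=2)
  Distance 2: (row=0, col=0), (row=0, col=4), (row=1, col=1), (row=1, col=3), (row=2, col=2)
  Distance 3: (row=0, col=5), (row=1, col=0), (row=1, col=4), (row=2, col=1), (row=2, col=3), (row=3, col=2)
  Distance 4: (row=0, col=6), (row=1, col=5), (row=2, col=0), (row=2, col=4), (row=3, col=1), (row=3, col=3)
  Distance 5: (row=0, col=7), (row=1, col=6), (row=2, col=5), (row=3, col=0), (row=3, col=4)
  Distance 6: (row=0, col=8), (row=1, col=7), (row=2, col=6), (row=3, col=5)
  Distance 7: (row=1, col=8), (row=2, col=7), (row=3, col=6)
  Distance 8: (row=2, col=8), (row=3, col=7)
  Distance 9: (row=3, col=8)
Total reachable: 36 (grid has 36 open cells total)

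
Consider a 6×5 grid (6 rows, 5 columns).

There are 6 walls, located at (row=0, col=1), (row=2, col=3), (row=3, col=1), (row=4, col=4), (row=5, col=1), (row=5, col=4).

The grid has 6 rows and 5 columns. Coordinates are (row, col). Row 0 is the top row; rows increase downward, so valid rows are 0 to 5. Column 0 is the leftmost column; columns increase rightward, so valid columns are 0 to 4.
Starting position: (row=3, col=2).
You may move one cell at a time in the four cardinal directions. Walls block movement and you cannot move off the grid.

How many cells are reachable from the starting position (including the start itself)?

BFS flood-fill from (row=3, col=2):
  Distance 0: (row=3, col=2)
  Distance 1: (row=2, col=2), (row=3, col=3), (row=4, col=2)
  Distance 2: (row=1, col=2), (row=2, col=1), (row=3, col=4), (row=4, col=1), (row=4, col=3), (row=5, col=2)
  Distance 3: (row=0, col=2), (row=1, col=1), (row=1, col=3), (row=2, col=0), (row=2, col=4), (row=4, col=0), (row=5, col=3)
  Distance 4: (row=0, col=3), (row=1, col=0), (row=1, col=4), (row=3, col=0), (row=5, col=0)
  Distance 5: (row=0, col=0), (row=0, col=4)
Total reachable: 24 (grid has 24 open cells total)

Answer: Reachable cells: 24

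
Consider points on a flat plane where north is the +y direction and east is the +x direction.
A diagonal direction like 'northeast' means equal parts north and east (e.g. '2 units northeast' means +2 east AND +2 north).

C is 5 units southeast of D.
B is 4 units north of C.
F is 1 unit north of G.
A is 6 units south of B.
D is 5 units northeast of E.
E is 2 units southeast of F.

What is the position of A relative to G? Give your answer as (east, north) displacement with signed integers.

Answer: A is at (east=12, north=-3) relative to G.

Derivation:
Place G at the origin (east=0, north=0).
  F is 1 unit north of G: delta (east=+0, north=+1); F at (east=0, north=1).
  E is 2 units southeast of F: delta (east=+2, north=-2); E at (east=2, north=-1).
  D is 5 units northeast of E: delta (east=+5, north=+5); D at (east=7, north=4).
  C is 5 units southeast of D: delta (east=+5, north=-5); C at (east=12, north=-1).
  B is 4 units north of C: delta (east=+0, north=+4); B at (east=12, north=3).
  A is 6 units south of B: delta (east=+0, north=-6); A at (east=12, north=-3).
Therefore A relative to G: (east=12, north=-3).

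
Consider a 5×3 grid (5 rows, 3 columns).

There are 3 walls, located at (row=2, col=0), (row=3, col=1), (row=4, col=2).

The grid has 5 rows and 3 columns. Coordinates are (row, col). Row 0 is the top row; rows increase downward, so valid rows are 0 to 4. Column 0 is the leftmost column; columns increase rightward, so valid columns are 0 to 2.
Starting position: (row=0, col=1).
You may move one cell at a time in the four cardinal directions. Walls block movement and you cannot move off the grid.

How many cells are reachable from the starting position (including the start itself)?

BFS flood-fill from (row=0, col=1):
  Distance 0: (row=0, col=1)
  Distance 1: (row=0, col=0), (row=0, col=2), (row=1, col=1)
  Distance 2: (row=1, col=0), (row=1, col=2), (row=2, col=1)
  Distance 3: (row=2, col=2)
  Distance 4: (row=3, col=2)
Total reachable: 9 (grid has 12 open cells total)

Answer: Reachable cells: 9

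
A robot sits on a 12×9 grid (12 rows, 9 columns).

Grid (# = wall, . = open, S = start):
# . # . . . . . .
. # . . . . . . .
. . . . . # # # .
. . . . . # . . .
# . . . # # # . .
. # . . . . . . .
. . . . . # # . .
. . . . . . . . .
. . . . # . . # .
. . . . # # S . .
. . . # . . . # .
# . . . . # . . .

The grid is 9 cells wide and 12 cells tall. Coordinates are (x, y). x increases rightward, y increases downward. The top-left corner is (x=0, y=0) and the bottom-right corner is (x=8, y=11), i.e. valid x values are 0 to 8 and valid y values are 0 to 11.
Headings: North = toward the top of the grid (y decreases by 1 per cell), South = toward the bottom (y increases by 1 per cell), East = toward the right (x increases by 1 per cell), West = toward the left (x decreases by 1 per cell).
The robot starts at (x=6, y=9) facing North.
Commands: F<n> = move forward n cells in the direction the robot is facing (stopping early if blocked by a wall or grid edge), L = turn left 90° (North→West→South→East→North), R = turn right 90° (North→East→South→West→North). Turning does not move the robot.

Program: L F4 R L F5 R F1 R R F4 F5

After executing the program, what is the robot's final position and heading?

Answer: Final position: (x=6, y=11), facing South

Derivation:
Start: (x=6, y=9), facing North
  L: turn left, now facing West
  F4: move forward 0/4 (blocked), now at (x=6, y=9)
  R: turn right, now facing North
  L: turn left, now facing West
  F5: move forward 0/5 (blocked), now at (x=6, y=9)
  R: turn right, now facing North
  F1: move forward 1, now at (x=6, y=8)
  R: turn right, now facing East
  R: turn right, now facing South
  F4: move forward 3/4 (blocked), now at (x=6, y=11)
  F5: move forward 0/5 (blocked), now at (x=6, y=11)
Final: (x=6, y=11), facing South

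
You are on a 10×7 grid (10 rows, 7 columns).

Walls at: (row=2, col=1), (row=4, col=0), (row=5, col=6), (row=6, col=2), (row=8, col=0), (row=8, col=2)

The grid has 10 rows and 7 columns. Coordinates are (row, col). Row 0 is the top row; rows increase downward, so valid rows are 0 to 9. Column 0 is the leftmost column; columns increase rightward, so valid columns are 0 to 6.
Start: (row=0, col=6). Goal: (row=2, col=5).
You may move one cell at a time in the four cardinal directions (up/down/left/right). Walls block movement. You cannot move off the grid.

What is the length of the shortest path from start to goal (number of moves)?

BFS from (row=0, col=6) until reaching (row=2, col=5):
  Distance 0: (row=0, col=6)
  Distance 1: (row=0, col=5), (row=1, col=6)
  Distance 2: (row=0, col=4), (row=1, col=5), (row=2, col=6)
  Distance 3: (row=0, col=3), (row=1, col=4), (row=2, col=5), (row=3, col=6)  <- goal reached here
One shortest path (3 moves): (row=0, col=6) -> (row=0, col=5) -> (row=1, col=5) -> (row=2, col=5)

Answer: Shortest path length: 3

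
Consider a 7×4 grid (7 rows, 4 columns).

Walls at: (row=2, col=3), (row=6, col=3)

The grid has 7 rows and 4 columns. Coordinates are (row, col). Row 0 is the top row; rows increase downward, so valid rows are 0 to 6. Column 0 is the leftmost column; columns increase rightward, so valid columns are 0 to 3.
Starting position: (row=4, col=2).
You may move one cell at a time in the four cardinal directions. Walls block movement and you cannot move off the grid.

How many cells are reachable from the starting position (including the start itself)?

Answer: Reachable cells: 26

Derivation:
BFS flood-fill from (row=4, col=2):
  Distance 0: (row=4, col=2)
  Distance 1: (row=3, col=2), (row=4, col=1), (row=4, col=3), (row=5, col=2)
  Distance 2: (row=2, col=2), (row=3, col=1), (row=3, col=3), (row=4, col=0), (row=5, col=1), (row=5, col=3), (row=6, col=2)
  Distance 3: (row=1, col=2), (row=2, col=1), (row=3, col=0), (row=5, col=0), (row=6, col=1)
  Distance 4: (row=0, col=2), (row=1, col=1), (row=1, col=3), (row=2, col=0), (row=6, col=0)
  Distance 5: (row=0, col=1), (row=0, col=3), (row=1, col=0)
  Distance 6: (row=0, col=0)
Total reachable: 26 (grid has 26 open cells total)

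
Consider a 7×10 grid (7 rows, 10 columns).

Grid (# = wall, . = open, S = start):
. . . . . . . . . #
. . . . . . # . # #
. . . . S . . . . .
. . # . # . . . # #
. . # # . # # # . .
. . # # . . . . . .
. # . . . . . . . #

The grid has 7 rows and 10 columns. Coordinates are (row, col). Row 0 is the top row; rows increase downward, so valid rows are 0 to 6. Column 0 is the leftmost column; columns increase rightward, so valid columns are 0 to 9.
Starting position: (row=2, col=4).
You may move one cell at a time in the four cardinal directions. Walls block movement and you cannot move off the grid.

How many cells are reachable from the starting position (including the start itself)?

BFS flood-fill from (row=2, col=4):
  Distance 0: (row=2, col=4)
  Distance 1: (row=1, col=4), (row=2, col=3), (row=2, col=5)
  Distance 2: (row=0, col=4), (row=1, col=3), (row=1, col=5), (row=2, col=2), (row=2, col=6), (row=3, col=3), (row=3, col=5)
  Distance 3: (row=0, col=3), (row=0, col=5), (row=1, col=2), (row=2, col=1), (row=2, col=7), (row=3, col=6)
  Distance 4: (row=0, col=2), (row=0, col=6), (row=1, col=1), (row=1, col=7), (row=2, col=0), (row=2, col=8), (row=3, col=1), (row=3, col=7)
  Distance 5: (row=0, col=1), (row=0, col=7), (row=1, col=0), (row=2, col=9), (row=3, col=0), (row=4, col=1)
  Distance 6: (row=0, col=0), (row=0, col=8), (row=4, col=0), (row=5, col=1)
  Distance 7: (row=5, col=0)
  Distance 8: (row=6, col=0)
Total reachable: 37 (grid has 53 open cells total)

Answer: Reachable cells: 37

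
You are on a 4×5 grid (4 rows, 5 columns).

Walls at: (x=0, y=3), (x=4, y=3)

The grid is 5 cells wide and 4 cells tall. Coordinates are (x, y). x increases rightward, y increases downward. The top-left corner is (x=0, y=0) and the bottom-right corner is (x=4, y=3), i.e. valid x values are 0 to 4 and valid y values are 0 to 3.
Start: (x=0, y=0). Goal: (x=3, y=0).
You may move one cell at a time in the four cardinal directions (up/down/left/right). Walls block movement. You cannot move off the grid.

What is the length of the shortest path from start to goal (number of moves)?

BFS from (x=0, y=0) until reaching (x=3, y=0):
  Distance 0: (x=0, y=0)
  Distance 1: (x=1, y=0), (x=0, y=1)
  Distance 2: (x=2, y=0), (x=1, y=1), (x=0, y=2)
  Distance 3: (x=3, y=0), (x=2, y=1), (x=1, y=2)  <- goal reached here
One shortest path (3 moves): (x=0, y=0) -> (x=1, y=0) -> (x=2, y=0) -> (x=3, y=0)

Answer: Shortest path length: 3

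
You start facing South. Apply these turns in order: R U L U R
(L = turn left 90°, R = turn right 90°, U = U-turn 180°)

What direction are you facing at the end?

Answer: Final heading: West

Derivation:
Start: South
  R (right (90° clockwise)) -> West
  U (U-turn (180°)) -> East
  L (left (90° counter-clockwise)) -> North
  U (U-turn (180°)) -> South
  R (right (90° clockwise)) -> West
Final: West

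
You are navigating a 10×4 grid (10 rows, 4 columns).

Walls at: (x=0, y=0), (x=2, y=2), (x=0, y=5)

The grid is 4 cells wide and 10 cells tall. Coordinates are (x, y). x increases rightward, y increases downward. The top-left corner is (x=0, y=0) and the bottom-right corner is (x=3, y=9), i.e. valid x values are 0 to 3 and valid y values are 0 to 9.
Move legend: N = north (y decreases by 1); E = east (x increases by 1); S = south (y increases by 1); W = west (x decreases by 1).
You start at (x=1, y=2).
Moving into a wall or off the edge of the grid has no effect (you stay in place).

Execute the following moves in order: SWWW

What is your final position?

Answer: Final position: (x=0, y=3)

Derivation:
Start: (x=1, y=2)
  S (south): (x=1, y=2) -> (x=1, y=3)
  W (west): (x=1, y=3) -> (x=0, y=3)
  W (west): blocked, stay at (x=0, y=3)
  W (west): blocked, stay at (x=0, y=3)
Final: (x=0, y=3)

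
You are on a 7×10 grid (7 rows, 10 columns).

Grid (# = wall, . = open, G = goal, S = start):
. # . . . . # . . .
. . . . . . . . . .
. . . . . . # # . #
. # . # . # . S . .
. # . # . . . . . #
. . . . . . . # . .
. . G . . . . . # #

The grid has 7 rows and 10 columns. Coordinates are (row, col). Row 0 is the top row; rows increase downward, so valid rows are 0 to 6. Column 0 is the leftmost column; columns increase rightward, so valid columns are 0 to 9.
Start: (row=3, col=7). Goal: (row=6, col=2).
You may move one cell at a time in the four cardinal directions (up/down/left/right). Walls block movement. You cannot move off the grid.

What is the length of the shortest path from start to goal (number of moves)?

BFS from (row=3, col=7) until reaching (row=6, col=2):
  Distance 0: (row=3, col=7)
  Distance 1: (row=3, col=6), (row=3, col=8), (row=4, col=7)
  Distance 2: (row=2, col=8), (row=3, col=9), (row=4, col=6), (row=4, col=8)
  Distance 3: (row=1, col=8), (row=4, col=5), (row=5, col=6), (row=5, col=8)
  Distance 4: (row=0, col=8), (row=1, col=7), (row=1, col=9), (row=4, col=4), (row=5, col=5), (row=5, col=9), (row=6, col=6)
  Distance 5: (row=0, col=7), (row=0, col=9), (row=1, col=6), (row=3, col=4), (row=5, col=4), (row=6, col=5), (row=6, col=7)
  Distance 6: (row=1, col=5), (row=2, col=4), (row=5, col=3), (row=6, col=4)
  Distance 7: (row=0, col=5), (row=1, col=4), (row=2, col=3), (row=2, col=5), (row=5, col=2), (row=6, col=3)
  Distance 8: (row=0, col=4), (row=1, col=3), (row=2, col=2), (row=4, col=2), (row=5, col=1), (row=6, col=2)  <- goal reached here
One shortest path (8 moves): (row=3, col=7) -> (row=3, col=6) -> (row=4, col=6) -> (row=4, col=5) -> (row=4, col=4) -> (row=5, col=4) -> (row=5, col=3) -> (row=5, col=2) -> (row=6, col=2)

Answer: Shortest path length: 8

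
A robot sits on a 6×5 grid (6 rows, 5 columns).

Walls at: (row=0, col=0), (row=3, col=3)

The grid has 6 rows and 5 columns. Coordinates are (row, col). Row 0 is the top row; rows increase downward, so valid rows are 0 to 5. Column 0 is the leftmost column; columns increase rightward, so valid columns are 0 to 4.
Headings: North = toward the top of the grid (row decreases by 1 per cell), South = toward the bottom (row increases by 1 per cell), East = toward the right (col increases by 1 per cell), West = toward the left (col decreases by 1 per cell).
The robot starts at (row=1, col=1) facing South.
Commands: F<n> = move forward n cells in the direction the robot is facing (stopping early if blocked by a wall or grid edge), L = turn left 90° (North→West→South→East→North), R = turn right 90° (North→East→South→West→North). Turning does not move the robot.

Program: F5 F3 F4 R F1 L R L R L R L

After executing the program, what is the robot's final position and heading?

Answer: Final position: (row=5, col=0), facing South

Derivation:
Start: (row=1, col=1), facing South
  F5: move forward 4/5 (blocked), now at (row=5, col=1)
  F3: move forward 0/3 (blocked), now at (row=5, col=1)
  F4: move forward 0/4 (blocked), now at (row=5, col=1)
  R: turn right, now facing West
  F1: move forward 1, now at (row=5, col=0)
  L: turn left, now facing South
  R: turn right, now facing West
  L: turn left, now facing South
  R: turn right, now facing West
  L: turn left, now facing South
  R: turn right, now facing West
  L: turn left, now facing South
Final: (row=5, col=0), facing South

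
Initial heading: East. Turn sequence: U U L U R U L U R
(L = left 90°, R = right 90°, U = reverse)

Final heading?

Answer: Final heading: West

Derivation:
Start: East
  U (U-turn (180°)) -> West
  U (U-turn (180°)) -> East
  L (left (90° counter-clockwise)) -> North
  U (U-turn (180°)) -> South
  R (right (90° clockwise)) -> West
  U (U-turn (180°)) -> East
  L (left (90° counter-clockwise)) -> North
  U (U-turn (180°)) -> South
  R (right (90° clockwise)) -> West
Final: West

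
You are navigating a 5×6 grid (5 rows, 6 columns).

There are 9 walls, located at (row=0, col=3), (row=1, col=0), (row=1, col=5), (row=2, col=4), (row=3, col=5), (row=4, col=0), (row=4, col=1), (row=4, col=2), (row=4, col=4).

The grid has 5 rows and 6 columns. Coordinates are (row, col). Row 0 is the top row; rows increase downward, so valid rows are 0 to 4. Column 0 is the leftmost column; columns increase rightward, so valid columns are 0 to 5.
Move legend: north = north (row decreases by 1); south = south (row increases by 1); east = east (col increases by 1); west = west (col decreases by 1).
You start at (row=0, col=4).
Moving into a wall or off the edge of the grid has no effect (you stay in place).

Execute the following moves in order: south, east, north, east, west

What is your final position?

Start: (row=0, col=4)
  south (south): (row=0, col=4) -> (row=1, col=4)
  east (east): blocked, stay at (row=1, col=4)
  north (north): (row=1, col=4) -> (row=0, col=4)
  east (east): (row=0, col=4) -> (row=0, col=5)
  west (west): (row=0, col=5) -> (row=0, col=4)
Final: (row=0, col=4)

Answer: Final position: (row=0, col=4)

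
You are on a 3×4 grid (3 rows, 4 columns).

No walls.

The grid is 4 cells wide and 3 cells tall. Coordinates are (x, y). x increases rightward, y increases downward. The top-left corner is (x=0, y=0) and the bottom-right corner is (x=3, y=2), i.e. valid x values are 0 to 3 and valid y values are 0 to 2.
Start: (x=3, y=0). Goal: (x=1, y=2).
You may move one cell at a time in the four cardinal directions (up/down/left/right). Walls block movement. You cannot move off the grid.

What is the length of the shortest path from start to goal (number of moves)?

Answer: Shortest path length: 4

Derivation:
BFS from (x=3, y=0) until reaching (x=1, y=2):
  Distance 0: (x=3, y=0)
  Distance 1: (x=2, y=0), (x=3, y=1)
  Distance 2: (x=1, y=0), (x=2, y=1), (x=3, y=2)
  Distance 3: (x=0, y=0), (x=1, y=1), (x=2, y=2)
  Distance 4: (x=0, y=1), (x=1, y=2)  <- goal reached here
One shortest path (4 moves): (x=3, y=0) -> (x=2, y=0) -> (x=1, y=0) -> (x=1, y=1) -> (x=1, y=2)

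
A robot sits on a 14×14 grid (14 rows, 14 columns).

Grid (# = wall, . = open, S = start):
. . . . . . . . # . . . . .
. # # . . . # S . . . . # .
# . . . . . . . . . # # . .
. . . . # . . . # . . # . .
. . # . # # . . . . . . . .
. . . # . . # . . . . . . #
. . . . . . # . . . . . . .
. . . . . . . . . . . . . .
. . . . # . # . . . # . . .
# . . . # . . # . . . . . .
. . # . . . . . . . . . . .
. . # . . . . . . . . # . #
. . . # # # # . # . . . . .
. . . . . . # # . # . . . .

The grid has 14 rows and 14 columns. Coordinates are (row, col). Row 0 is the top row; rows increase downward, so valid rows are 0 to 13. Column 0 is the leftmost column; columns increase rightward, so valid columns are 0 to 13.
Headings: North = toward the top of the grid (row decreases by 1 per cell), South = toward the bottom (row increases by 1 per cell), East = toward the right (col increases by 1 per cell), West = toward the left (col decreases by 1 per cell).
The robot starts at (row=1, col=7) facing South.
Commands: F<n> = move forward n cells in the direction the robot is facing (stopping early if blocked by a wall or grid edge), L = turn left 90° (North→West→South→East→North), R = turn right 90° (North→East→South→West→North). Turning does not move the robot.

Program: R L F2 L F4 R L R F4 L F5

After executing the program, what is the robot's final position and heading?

Start: (row=1, col=7), facing South
  R: turn right, now facing West
  L: turn left, now facing South
  F2: move forward 2, now at (row=3, col=7)
  L: turn left, now facing East
  F4: move forward 0/4 (blocked), now at (row=3, col=7)
  R: turn right, now facing South
  L: turn left, now facing East
  R: turn right, now facing South
  F4: move forward 4, now at (row=7, col=7)
  L: turn left, now facing East
  F5: move forward 5, now at (row=7, col=12)
Final: (row=7, col=12), facing East

Answer: Final position: (row=7, col=12), facing East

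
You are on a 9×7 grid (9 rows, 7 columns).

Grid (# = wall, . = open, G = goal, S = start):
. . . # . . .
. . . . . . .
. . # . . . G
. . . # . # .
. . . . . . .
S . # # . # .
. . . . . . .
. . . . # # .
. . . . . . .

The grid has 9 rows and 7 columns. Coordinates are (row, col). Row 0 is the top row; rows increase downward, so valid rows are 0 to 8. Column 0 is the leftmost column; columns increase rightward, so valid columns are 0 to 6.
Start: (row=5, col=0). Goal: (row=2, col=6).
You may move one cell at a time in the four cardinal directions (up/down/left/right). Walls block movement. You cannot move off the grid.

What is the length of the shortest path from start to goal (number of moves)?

Answer: Shortest path length: 9

Derivation:
BFS from (row=5, col=0) until reaching (row=2, col=6):
  Distance 0: (row=5, col=0)
  Distance 1: (row=4, col=0), (row=5, col=1), (row=6, col=0)
  Distance 2: (row=3, col=0), (row=4, col=1), (row=6, col=1), (row=7, col=0)
  Distance 3: (row=2, col=0), (row=3, col=1), (row=4, col=2), (row=6, col=2), (row=7, col=1), (row=8, col=0)
  Distance 4: (row=1, col=0), (row=2, col=1), (row=3, col=2), (row=4, col=3), (row=6, col=3), (row=7, col=2), (row=8, col=1)
  Distance 5: (row=0, col=0), (row=1, col=1), (row=4, col=4), (row=6, col=4), (row=7, col=3), (row=8, col=2)
  Distance 6: (row=0, col=1), (row=1, col=2), (row=3, col=4), (row=4, col=5), (row=5, col=4), (row=6, col=5), (row=8, col=3)
  Distance 7: (row=0, col=2), (row=1, col=3), (row=2, col=4), (row=4, col=6), (row=6, col=6), (row=8, col=4)
  Distance 8: (row=1, col=4), (row=2, col=3), (row=2, col=5), (row=3, col=6), (row=5, col=6), (row=7, col=6), (row=8, col=5)
  Distance 9: (row=0, col=4), (row=1, col=5), (row=2, col=6), (row=8, col=6)  <- goal reached here
One shortest path (9 moves): (row=5, col=0) -> (row=5, col=1) -> (row=4, col=1) -> (row=4, col=2) -> (row=4, col=3) -> (row=4, col=4) -> (row=4, col=5) -> (row=4, col=6) -> (row=3, col=6) -> (row=2, col=6)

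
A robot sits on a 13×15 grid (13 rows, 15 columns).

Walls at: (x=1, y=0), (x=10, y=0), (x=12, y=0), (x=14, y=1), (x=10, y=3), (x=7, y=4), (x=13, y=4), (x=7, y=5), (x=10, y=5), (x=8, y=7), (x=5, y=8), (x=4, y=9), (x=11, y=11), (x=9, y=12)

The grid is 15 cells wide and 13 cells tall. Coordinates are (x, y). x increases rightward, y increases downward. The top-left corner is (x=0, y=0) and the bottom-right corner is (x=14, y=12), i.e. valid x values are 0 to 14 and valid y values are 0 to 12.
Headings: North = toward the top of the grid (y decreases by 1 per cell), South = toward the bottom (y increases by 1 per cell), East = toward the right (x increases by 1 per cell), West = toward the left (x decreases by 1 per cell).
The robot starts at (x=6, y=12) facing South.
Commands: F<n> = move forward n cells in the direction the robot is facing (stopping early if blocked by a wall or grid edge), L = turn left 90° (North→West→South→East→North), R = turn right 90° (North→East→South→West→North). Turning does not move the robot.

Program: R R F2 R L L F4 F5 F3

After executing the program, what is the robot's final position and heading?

Answer: Final position: (x=0, y=10), facing West

Derivation:
Start: (x=6, y=12), facing South
  R: turn right, now facing West
  R: turn right, now facing North
  F2: move forward 2, now at (x=6, y=10)
  R: turn right, now facing East
  L: turn left, now facing North
  L: turn left, now facing West
  F4: move forward 4, now at (x=2, y=10)
  F5: move forward 2/5 (blocked), now at (x=0, y=10)
  F3: move forward 0/3 (blocked), now at (x=0, y=10)
Final: (x=0, y=10), facing West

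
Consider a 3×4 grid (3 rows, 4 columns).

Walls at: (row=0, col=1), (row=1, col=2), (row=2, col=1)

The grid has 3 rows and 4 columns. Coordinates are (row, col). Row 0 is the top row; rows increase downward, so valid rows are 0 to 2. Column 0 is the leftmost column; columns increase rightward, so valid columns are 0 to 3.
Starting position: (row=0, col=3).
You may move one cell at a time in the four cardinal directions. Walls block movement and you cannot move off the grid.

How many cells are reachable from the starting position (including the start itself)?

Answer: Reachable cells: 5

Derivation:
BFS flood-fill from (row=0, col=3):
  Distance 0: (row=0, col=3)
  Distance 1: (row=0, col=2), (row=1, col=3)
  Distance 2: (row=2, col=3)
  Distance 3: (row=2, col=2)
Total reachable: 5 (grid has 9 open cells total)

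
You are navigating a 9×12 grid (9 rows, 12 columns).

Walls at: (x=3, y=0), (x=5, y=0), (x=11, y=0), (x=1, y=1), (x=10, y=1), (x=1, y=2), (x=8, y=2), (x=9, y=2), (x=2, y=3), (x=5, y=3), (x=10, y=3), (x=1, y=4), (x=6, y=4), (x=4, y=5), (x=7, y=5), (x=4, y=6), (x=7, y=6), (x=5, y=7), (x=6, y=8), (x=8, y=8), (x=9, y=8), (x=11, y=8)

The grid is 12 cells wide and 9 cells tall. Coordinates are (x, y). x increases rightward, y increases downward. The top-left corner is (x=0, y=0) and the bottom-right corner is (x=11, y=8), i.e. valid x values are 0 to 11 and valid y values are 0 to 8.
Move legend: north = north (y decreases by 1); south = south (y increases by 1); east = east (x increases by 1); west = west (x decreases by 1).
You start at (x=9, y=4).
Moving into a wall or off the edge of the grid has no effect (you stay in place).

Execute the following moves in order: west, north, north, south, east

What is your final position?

Start: (x=9, y=4)
  west (west): (x=9, y=4) -> (x=8, y=4)
  north (north): (x=8, y=4) -> (x=8, y=3)
  north (north): blocked, stay at (x=8, y=3)
  south (south): (x=8, y=3) -> (x=8, y=4)
  east (east): (x=8, y=4) -> (x=9, y=4)
Final: (x=9, y=4)

Answer: Final position: (x=9, y=4)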